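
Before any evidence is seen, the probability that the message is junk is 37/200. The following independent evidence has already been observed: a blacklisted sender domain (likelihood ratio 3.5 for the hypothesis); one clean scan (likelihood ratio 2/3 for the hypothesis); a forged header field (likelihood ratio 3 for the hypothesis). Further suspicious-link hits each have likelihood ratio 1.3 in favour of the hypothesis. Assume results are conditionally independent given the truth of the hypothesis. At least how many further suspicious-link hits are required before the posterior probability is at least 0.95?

10

Prior odds = 0.185/0.815 = 37/163.
Combined Bayes factor of the evidence already in hand = 3.5 × (2/3) × 3 = 7.
Odds after that evidence = (37/163) × 7 = 259/163.
Target odds = 0.95/0.05 = 19.
Need 1.3ⁿ ≥ 19 ÷ (259/163) = 3097/259.
1.3⁹ ≈10.6045 falls short of 3097/259 but 1.3¹⁰ ≈13.7858 reaches it, so n = 10.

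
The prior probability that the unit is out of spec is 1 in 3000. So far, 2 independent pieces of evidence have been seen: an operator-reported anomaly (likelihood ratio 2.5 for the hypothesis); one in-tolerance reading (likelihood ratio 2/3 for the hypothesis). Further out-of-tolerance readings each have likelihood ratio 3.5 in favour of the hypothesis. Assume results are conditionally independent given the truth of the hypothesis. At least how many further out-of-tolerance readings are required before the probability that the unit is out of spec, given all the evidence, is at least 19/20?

9

Prior odds = (1/3000)/(2999/3000) = 1/2999.
Combined Bayes factor of the evidence already in hand = 2.5 × (2/3) = 5/3.
Odds after that evidence = (1/2999) × 5/3 = 5/8997.
Target odds = 0.95/0.05 = 19.
Need 3.5ⁿ ≥ 19 ÷ (5/8997) = 34188.6.
3.5⁸ = 5764801/256 falls short of 34188.6 but 3.5⁹ = 40353607/512 reaches it, so n = 9.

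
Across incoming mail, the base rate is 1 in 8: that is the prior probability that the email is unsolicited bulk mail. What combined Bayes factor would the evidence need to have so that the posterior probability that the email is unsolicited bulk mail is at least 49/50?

Prior odds = 0.125/0.875 = 1/7.
Target odds = 0.98/0.02 = 49.
Required Bayes factor = 49 ÷ (1/7) = 343.

343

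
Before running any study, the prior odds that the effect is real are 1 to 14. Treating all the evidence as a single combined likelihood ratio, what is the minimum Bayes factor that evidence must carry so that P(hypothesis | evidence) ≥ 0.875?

98

Prior odds = 1/14.
Target odds = 0.875/0.125 = 7.
Required Bayes factor = 7 ÷ (1/14) = 98.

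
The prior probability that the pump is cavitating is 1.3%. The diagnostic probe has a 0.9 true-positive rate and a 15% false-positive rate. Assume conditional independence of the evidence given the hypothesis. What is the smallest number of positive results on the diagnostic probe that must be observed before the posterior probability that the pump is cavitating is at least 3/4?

4

Prior odds = 0.013/0.987 = 13/987.
Likelihood ratio of a positive result = 0.9/0.15 = 6.
Target odds: 0.75 ÷ 0.25 = 3.
Require 6ⁿ ≥ 3 ÷ (13/987) = 2961/13.
6³ = 216 falls short of 2961/13 but 6⁴ = 1296 reaches it, so n = 4.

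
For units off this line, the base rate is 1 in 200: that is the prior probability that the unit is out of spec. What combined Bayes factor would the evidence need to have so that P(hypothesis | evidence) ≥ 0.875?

Prior odds = 0.005/0.995 = 1/199.
Target odds = 0.875/0.125 = 7.
Required Bayes factor = 7 ÷ (1/199) = 1393.

1393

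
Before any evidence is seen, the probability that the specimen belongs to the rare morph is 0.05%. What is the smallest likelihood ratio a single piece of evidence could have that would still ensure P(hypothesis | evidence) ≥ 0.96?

47976

Prior odds = 0.0005/0.9995 = 1/1999.
Target odds = 0.96/0.04 = 24.
Required Bayes factor = 24 ÷ (1/1999) = 47976.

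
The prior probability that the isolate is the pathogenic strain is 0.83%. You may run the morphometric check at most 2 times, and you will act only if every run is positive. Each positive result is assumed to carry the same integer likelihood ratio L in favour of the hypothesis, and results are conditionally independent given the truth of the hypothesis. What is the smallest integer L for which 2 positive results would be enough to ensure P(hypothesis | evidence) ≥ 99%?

Prior odds = 0.0083/0.9917 = 83/9917.
Target odds = 0.99/0.01 = 99.
Need L² ≥ 99 ÷ (83/9917) = 981783/83.
108² = 11664 < 981783/83 ≤ 11881 = 109², so L = 109.

109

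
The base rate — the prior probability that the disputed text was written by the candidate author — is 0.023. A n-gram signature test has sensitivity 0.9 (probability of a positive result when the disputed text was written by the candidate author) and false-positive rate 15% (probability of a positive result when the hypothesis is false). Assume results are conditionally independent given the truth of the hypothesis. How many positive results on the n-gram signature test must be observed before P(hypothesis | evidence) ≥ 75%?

3

Prior odds = 0.023/0.977 = 23/977.
Likelihood ratio of a positive result = 0.9/0.15 = 6.
Target odds: 0.75 ÷ 0.25 = 3.
Require 6ⁿ ≥ 3 ÷ (23/977) = 2931/23.
6² = 36 falls short of 2931/23 but 6³ = 216 reaches it, so n = 3.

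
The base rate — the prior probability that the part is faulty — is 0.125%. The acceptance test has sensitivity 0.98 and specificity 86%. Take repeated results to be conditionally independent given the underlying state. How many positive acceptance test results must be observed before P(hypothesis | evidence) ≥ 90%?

5

Prior odds: 0.00125 ÷ 0.99875 = 1/799.
False-positive rate = 1 − 0.86 = 0.14; likelihood ratio of a positive = 0.98/0.14 = 7.
Target odds: 0.9 ÷ 0.1 = 9.
Need (1/799) × 7ⁿ ≥ 9, i.e. 7ⁿ ≥ 7191.
7⁴ = 2401 falls short of 7191 but 7⁵ = 16807 reaches it, so n = 5.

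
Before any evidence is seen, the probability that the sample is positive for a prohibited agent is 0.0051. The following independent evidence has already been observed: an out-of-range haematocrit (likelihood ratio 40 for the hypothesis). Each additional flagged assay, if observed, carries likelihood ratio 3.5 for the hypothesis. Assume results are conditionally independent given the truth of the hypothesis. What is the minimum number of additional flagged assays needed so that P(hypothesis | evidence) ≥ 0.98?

Prior odds = 0.0051/0.9949 = 51/9949.
Bayes factor of the evidence already in hand = 40.
Odds after that evidence = (51/9949) × 40 = 2040/9949.
Target odds = 0.98/0.02 = 49.
Need 3.5ⁿ ≥ 49 ÷ (2040/9949) = 487501/2040.
3.5⁴ = 150.0625 falls short of 487501/2040 but 3.5⁵ = 525.21875 reaches it, so n = 5.

5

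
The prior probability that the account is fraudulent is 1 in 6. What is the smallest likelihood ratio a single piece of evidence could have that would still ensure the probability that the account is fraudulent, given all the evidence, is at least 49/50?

245

Prior odds = (1/6)/(5/6) = 0.2.
Target odds = 0.98/0.02 = 49.
Required Bayes factor = 49 ÷ 0.2 = 245.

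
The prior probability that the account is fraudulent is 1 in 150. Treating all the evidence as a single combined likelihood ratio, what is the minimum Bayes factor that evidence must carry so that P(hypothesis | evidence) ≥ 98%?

Prior odds = (1/150)/(149/150) = 1/149.
Target odds = 0.98/0.02 = 49.
Required Bayes factor = 49 ÷ (1/149) = 7301.

7301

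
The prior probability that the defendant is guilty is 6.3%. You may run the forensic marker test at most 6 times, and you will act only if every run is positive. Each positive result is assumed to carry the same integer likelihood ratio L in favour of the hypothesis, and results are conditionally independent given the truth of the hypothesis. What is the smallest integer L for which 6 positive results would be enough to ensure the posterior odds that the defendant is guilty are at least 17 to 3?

Prior odds = 0.063/0.937 = 63/937.
Target odds = 17/3.
Need L⁶ ≥ 17/3 ÷ (63/937) = 15929/189.
2⁶ = 64 < 15929/189 ≤ 729 = 3⁶, so L = 3.

3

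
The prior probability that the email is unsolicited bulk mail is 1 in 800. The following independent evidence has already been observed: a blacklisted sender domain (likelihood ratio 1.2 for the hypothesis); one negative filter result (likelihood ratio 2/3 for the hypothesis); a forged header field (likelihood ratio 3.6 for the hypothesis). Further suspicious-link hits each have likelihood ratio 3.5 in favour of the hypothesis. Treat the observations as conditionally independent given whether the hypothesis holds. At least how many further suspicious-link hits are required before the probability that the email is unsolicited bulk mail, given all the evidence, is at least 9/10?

Prior odds = 0.00125/0.99875 = 1/799.
Combined Bayes factor of the evidence already in hand = 1.2 × (2/3) × 3.6 = 2.88.
Odds after that evidence = (1/799) × 2.88 = 72/19975.
Target odds = 0.9/0.1 = 9.
Need 3.5ⁿ ≥ 9 ÷ (72/19975) = 2496.875.
3.5⁶ = 1838.265625 falls short of 2496.875 but 3.5⁷ = 823543/128 reaches it, so n = 7.

7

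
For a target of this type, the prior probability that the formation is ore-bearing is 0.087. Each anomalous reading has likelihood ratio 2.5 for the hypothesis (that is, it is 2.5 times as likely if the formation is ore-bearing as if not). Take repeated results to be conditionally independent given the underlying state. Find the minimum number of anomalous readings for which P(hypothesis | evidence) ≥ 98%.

Prior odds: 0.087 ÷ 0.913 = 87/913.
Likelihood ratio per anomalous reading = 2.5.
Target odds: 0.98 ÷ 0.02 = 49.
Require 2.5ⁿ ≥ 49 ÷ (87/913) = 44737/87.
2.5⁶ = 244.140625 falls short of 44737/87 but 2.5⁷ = 610.3515625 reaches it, so n = 7.

7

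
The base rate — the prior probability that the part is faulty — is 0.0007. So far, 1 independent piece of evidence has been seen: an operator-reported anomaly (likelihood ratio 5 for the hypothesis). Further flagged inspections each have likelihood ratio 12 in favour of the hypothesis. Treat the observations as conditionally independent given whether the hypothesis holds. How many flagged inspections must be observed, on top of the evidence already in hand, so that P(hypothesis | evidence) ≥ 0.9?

4

Prior odds = 0.0007/0.9993 = 7/9993.
Bayes factor of the evidence already in hand = 5.
Odds after that evidence = (7/9993) × 5 = 35/9993.
Target odds = 0.9/0.1 = 9.
Need 12ⁿ ≥ 9 ÷ (35/9993) = 89937/35.
12³ = 1728 falls short of 89937/35 but 12⁴ = 20736 reaches it, so n = 4.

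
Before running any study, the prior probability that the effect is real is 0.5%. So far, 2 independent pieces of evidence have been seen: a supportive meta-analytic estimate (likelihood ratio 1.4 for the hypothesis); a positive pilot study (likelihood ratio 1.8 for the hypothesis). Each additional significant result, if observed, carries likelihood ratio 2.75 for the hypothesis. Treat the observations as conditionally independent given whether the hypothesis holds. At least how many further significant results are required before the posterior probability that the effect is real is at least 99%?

9

Prior odds = 0.005/0.995 = 1/199.
Combined Bayes factor of the evidence already in hand = 1.4 × 1.8 = 2.52.
Odds after that evidence = (1/199) × 2.52 = 63/4975.
Target odds = 0.99/0.01 = 99.
Need 2.75ⁿ ≥ 99 ÷ (63/4975) = 54725/7.
2.75⁸ = 214358881/65536 falls short of 54725/7 but 2.75⁹ ≈8994.86 reaches it, so n = 9.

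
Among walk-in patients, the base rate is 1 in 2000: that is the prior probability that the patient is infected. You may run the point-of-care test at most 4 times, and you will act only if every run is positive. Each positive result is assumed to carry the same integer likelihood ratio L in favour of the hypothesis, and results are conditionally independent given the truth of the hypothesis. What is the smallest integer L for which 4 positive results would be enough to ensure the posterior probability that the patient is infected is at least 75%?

9

Prior odds = 0.0005/0.9995 = 1/1999.
Target odds = 0.75/0.25 = 3.
Need L⁴ ≥ 3 ÷ (1/1999) = 5997.
8⁴ = 4096 < 5997 ≤ 6561 = 9⁴, so L = 9.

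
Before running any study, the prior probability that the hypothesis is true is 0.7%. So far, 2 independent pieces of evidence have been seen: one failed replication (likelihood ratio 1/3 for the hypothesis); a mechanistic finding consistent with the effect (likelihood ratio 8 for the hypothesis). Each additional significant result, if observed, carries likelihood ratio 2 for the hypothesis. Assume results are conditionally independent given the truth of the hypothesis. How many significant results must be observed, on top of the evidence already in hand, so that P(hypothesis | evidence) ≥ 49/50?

12

Prior odds = 0.007/0.993 = 7/993.
Combined Bayes factor of the evidence already in hand = (1/3) × 8 = 8/3.
Odds after that evidence = (7/993) × 8/3 = 56/2979.
Target odds = 0.98/0.02 = 49.
Need 2ⁿ ≥ 49 ÷ (56/2979) = 2606.625.
2¹¹ = 2048 falls short of 2606.625 but 2¹² = 4096 reaches it, so n = 12.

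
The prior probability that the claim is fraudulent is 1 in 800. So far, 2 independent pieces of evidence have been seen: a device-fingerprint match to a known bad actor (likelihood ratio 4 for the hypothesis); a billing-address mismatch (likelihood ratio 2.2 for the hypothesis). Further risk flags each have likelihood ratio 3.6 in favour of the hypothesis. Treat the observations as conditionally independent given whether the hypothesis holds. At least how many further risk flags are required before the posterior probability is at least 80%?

Prior odds = 0.00125/0.99875 = 1/799.
Combined Bayes factor of the evidence already in hand = 4 × 2.2 = 8.8.
Odds after that evidence = (1/799) × 8.8 = 44/3995.
Target odds = 0.8/0.2 = 4.
Need 3.6ⁿ ≥ 4 ÷ (44/3995) = 3995/11.
3.6⁴ = 167.9616 falls short of 3995/11 but 3.6⁵ = 604.66176 reaches it, so n = 5.

5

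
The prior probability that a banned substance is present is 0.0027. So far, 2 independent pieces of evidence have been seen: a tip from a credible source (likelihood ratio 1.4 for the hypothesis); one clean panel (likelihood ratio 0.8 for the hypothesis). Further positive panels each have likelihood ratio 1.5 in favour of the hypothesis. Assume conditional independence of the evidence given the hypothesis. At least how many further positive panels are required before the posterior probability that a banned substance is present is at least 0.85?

19

Prior odds = 0.0027/0.9973 = 27/9973.
Combined Bayes factor of the evidence already in hand = 1.4 × 0.8 = 1.12.
Odds after that evidence = (27/9973) × 1.12 = 756/249325.
Target odds = 0.85/0.15 = 17/3.
Need 1.5ⁿ ≥ 17/3 ÷ (756/249325) = 4238525/2268.
1.5¹⁸ = 387420489/262144 falls short of 4238525/2268 but 1.5¹⁹ ≈2216.84 reaches it, so n = 19.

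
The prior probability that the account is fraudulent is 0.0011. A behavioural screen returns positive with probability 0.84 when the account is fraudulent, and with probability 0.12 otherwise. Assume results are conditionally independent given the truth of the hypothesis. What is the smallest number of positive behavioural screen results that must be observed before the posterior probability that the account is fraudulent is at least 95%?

6

Prior odds: 0.0011 ÷ 0.9989 = 11/9989.
Likelihood ratio of a positive result = 0.84/0.12 = 7.
Target posterior odds = 0.95/0.05 = 19.
Require 7ⁿ ≥ 19 ÷ (11/9989) = 189791/11.
7⁵ = 16807 falls short of 189791/11 but 7⁶ = 117649 reaches it, so n = 6.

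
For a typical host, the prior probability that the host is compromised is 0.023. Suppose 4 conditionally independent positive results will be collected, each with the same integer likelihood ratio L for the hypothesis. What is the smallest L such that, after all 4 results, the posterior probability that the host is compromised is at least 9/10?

5

Prior odds = 0.023/0.977 = 23/977.
Target odds = 0.9/0.1 = 9.
Need L⁴ ≥ 9 ÷ (23/977) = 8793/23.
4⁴ = 256 < 8793/23 ≤ 625 = 5⁴, so L = 5.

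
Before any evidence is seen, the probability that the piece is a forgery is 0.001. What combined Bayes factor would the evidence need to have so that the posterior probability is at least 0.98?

Prior odds = 0.001/0.999 = 1/999.
Target odds = 0.98/0.02 = 49.
Required Bayes factor = 49 ÷ (1/999) = 48951.

48951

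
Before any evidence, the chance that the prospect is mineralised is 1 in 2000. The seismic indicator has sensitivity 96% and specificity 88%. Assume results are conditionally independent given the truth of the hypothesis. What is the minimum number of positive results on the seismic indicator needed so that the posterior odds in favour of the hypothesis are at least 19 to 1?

Prior odds = 0.0005/0.9995 = 1/1999.
False-positive rate = 1 − 0.88 = 0.12; likelihood ratio of a positive = 0.96/0.12 = 8.
Target odds = 19.
Require 8ⁿ ≥ 19 ÷ (1/1999) = 37981.
8⁵ = 32768 falls short of 37981 but 8⁶ = 262144 reaches it, so n = 6.

6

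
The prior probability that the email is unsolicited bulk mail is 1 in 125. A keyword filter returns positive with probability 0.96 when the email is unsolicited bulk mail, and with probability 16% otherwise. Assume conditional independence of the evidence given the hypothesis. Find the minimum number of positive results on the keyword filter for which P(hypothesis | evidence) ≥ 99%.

Prior odds = 0.008/0.992 = 1/124.
Likelihood ratio of a positive result = 0.96/0.16 = 6.
Target odds: 0.99 ÷ 0.01 = 99.
Require 6ⁿ ≥ 99 ÷ (1/124) = 12276.
6⁵ = 7776 falls short of 12276 but 6⁶ = 46656 reaches it, so n = 6.

6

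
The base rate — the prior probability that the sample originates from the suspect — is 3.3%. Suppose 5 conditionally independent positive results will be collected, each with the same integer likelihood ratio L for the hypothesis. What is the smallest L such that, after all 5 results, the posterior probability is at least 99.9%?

Prior odds = 0.033/0.967 = 33/967.
Target odds = 0.999/0.001 = 999.
Need L⁵ ≥ 999 ÷ (33/967) = 322011/11.
7⁵ = 16807 < 322011/11 ≤ 32768 = 8⁵, so L = 8.

8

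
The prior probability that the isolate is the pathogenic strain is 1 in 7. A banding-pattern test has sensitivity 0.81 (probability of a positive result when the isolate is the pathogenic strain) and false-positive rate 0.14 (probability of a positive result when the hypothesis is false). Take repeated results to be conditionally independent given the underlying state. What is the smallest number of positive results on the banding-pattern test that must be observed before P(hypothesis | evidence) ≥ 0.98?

Prior odds: (1/7) ÷ (6/7) = 1/6.
Likelihood ratio of a positive result = 0.81/0.14 = 81/14.
Target posterior odds = 0.98/0.02 = 49.
Require (81/14)ⁿ ≥ 49 ÷ (1/6) = 294.
(81/14)³ = 531441/2744 falls short of 294 but (81/14)⁴ = 43046721/38416 reaches it, so n = 4.

4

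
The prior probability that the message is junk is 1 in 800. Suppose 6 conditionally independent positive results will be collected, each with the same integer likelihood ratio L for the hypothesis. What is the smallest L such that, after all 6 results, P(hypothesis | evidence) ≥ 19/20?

Prior odds = 0.00125/0.99875 = 1/799.
Target odds = 0.95/0.05 = 19.
Need L⁶ ≥ 19 ÷ (1/799) = 15181.
4⁶ = 4096 < 15181 ≤ 15625 = 5⁶, so L = 5.

5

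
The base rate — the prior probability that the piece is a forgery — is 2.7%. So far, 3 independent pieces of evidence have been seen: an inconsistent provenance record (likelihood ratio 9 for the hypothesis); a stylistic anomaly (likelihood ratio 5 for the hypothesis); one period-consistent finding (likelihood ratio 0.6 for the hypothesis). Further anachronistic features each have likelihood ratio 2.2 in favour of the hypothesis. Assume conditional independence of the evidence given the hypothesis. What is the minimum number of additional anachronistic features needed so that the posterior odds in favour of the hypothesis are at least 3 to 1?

2

Prior odds = 0.027/0.973 = 27/973.
Combined Bayes factor of the evidence already in hand = 9 × 5 × 0.6 = 27.
Odds after that evidence = (27/973) × 27 = 729/973.
Target odds = 3.
Need 2.2ⁿ ≥ 3 ÷ (729/973) = 973/243.
2.2¹ = 2.2 falls short of 973/243 but 2.2² = 4.84 reaches it, so n = 2.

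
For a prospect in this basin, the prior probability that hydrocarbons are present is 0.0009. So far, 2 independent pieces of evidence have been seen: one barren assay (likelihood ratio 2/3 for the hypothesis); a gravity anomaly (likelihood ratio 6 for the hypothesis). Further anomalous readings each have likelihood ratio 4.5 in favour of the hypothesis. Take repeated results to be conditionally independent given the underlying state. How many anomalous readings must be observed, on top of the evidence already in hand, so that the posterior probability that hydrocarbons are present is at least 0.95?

6

Prior odds = 0.0009/0.9991 = 9/9991.
Combined Bayes factor of the evidence already in hand = (2/3) × 6 = 4.
Odds after that evidence = (9/9991) × 4 = 36/9991.
Target odds = 0.95/0.05 = 19.
Need 4.5ⁿ ≥ 19 ÷ (36/9991) = 189829/36.
4.5⁵ = 1845.28125 falls short of 189829/36 but 4.5⁶ = 8303.765625 reaches it, so n = 6.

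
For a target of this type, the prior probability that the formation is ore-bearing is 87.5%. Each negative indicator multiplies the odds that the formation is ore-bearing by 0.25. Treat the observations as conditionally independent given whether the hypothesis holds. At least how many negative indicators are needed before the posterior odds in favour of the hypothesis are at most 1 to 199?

6

Prior odds = 0.875/0.125 = 7.
Likelihood ratio per negative indicator = 0.25.
Target odds = 1/199.
Require 0.25ⁿ ≤ 1/199 ÷ 7 = 1/1393.
0.25⁵ = 1/1024 is still above 1/1393 but 0.25⁶ = 1/4096 is at or below it, so n = 6.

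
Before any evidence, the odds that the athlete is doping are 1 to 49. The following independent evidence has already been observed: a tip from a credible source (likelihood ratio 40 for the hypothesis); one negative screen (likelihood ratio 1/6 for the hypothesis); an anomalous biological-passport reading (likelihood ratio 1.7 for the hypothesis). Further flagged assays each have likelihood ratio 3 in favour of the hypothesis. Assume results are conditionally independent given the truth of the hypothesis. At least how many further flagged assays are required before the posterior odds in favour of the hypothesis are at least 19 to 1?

5

Prior odds = 1/49.
Combined Bayes factor of the evidence already in hand = 40 × (1/6) × 1.7 = 34/3.
Odds after that evidence = (1/49) × 34/3 = 34/147.
Target odds = 19.
Need 3ⁿ ≥ 19 ÷ (34/147) = 2793/34.
3⁴ = 81 falls short of 2793/34 but 3⁵ = 243 reaches it, so n = 5.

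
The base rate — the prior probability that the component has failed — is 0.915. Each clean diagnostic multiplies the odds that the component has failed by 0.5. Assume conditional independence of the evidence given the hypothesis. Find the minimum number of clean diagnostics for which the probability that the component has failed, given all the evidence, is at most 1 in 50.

10

Prior odds: 0.915 ÷ 0.085 = 183/17.
Likelihood ratio per clean diagnostic = 0.5.
Target odds: 0.02 ÷ 0.98 = 1/49.
Require 0.5ⁿ ≤ 1/49 ÷ (183/17) = 17/8967.
0.5⁹ = 0.001953125 is still above 17/8967 but 0.5¹⁰ = 1/1024 is at or below it, so n = 10.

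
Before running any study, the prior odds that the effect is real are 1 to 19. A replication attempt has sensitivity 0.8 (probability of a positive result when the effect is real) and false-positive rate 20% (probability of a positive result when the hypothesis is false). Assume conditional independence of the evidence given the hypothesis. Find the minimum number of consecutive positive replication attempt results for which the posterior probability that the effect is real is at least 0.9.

4

Prior odds = 1/19.
Likelihood ratio of a positive result = 0.8/0.2 = 4.
Target odds: 0.9 ÷ 0.1 = 9.
Need (1/19) × 4ⁿ ≥ 9, i.e. 4ⁿ ≥ 171.
4³ = 64 falls short of 171 but 4⁴ = 256 reaches it, so n = 4.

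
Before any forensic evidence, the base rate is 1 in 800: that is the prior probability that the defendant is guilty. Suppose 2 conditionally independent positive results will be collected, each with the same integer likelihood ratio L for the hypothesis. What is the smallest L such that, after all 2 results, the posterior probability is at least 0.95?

Prior odds = 0.00125/0.99875 = 1/799.
Target odds = 0.95/0.05 = 19.
Need L² ≥ 19 ÷ (1/799) = 15181.
123² = 15129 < 15181 ≤ 15376 = 124², so L = 124.

124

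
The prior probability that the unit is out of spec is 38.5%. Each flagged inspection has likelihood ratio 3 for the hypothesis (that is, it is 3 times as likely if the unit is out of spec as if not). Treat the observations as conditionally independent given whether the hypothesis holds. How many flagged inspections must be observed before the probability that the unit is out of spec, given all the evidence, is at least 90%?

Prior odds = 0.385/0.615 = 77/123.
Likelihood ratio per flagged inspection = 3.
Target odds: 0.9 ÷ 0.1 = 9.
Need (77/123) × 3ⁿ ≥ 9, i.e. 3ⁿ ≥ 1107/77.
3² = 9 falls short of 1107/77 but 3³ = 27 reaches it, so n = 3.

3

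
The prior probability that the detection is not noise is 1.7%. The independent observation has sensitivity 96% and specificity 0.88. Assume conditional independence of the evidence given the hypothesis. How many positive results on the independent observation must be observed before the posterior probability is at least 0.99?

Prior odds = 0.017/0.983 = 17/983.
False-positive rate = 1 − 0.88 = 0.12; likelihood ratio of a positive = 0.96/0.12 = 8.
Target posterior odds = 0.99/0.01 = 99.
Require 8ⁿ ≥ 99 ÷ (17/983) = 97317/17.
8⁴ = 4096 falls short of 97317/17 but 8⁵ = 32768 reaches it, so n = 5.

5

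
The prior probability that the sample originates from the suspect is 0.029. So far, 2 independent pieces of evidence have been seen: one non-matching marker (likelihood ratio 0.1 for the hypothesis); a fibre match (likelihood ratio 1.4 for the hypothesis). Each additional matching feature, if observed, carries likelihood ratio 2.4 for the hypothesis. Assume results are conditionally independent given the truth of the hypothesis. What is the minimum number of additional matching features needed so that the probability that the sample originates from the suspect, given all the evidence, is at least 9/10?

9

Prior odds = 0.029/0.971 = 29/971.
Combined Bayes factor of the evidence already in hand = 0.1 × 1.4 = 0.14.
Odds after that evidence = (29/971) × 0.14 = 203/48550.
Target odds = 0.9/0.1 = 9.
Need 2.4ⁿ ≥ 9 ÷ (203/48550) = 436950/203.
2.4⁸ = 429981696/390625 falls short of 436950/203 but 2.4⁹ ≈2641.81 reaches it, so n = 9.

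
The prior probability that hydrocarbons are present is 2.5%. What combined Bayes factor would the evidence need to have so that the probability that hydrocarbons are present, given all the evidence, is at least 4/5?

156

Prior odds = 0.025/0.975 = 1/39.
Target odds = 0.8/0.2 = 4.
Required Bayes factor = 4 ÷ (1/39) = 156.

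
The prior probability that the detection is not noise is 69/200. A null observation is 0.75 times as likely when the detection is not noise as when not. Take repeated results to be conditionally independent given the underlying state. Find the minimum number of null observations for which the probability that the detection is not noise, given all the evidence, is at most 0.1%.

22

Prior odds: 0.345 ÷ 0.655 = 69/131.
Likelihood ratio per null observation = 0.75.
Target odds: 0.001 ÷ 0.999 = 1/999.
Need (69/131) × 0.75ⁿ ≤ 1/999, i.e. 0.75ⁿ ≤ 131/68931.
0.75²¹ ≈0.00237841 is still above 131/68931 but 0.75²² ≈0.00178381 is at or below it, so n = 22.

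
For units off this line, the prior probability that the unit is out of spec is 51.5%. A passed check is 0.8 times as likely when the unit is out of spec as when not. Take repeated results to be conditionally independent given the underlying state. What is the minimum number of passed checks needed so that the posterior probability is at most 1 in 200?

Prior odds: 0.515 ÷ 0.485 = 103/97.
Likelihood ratio per passed check = 0.8.
Target odds: 0.005 ÷ 0.995 = 1/199.
Require 0.8ⁿ ≤ 1/199 ÷ (103/97) = 97/20497.
0.8²³ ≈0.00590296 is still above 97/20497 but 0.8²⁴ ≈0.00472237 is at or below it, so n = 24.

24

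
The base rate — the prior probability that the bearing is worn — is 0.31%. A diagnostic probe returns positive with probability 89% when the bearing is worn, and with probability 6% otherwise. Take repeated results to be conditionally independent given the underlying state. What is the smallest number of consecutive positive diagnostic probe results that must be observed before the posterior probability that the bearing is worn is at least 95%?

Prior odds = 0.0031/0.9969 = 31/9969.
Likelihood ratio of a positive result = 0.89/0.06 = 89/6.
Target posterior odds = 0.95/0.05 = 19.
Require (89/6)ⁿ ≥ 19 ÷ (31/9969) = 189411/31.
(89/6)³ = 704969/216 falls short of 189411/31 but (89/6)⁴ = 62742241/1296 reaches it, so n = 4.

4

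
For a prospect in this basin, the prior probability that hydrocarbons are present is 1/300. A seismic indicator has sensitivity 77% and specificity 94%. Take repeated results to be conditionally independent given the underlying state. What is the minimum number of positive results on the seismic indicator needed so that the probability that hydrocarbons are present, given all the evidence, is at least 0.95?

Prior odds = (1/300)/(299/300) = 1/299.
False-positive rate = 1 − 0.94 = 0.06; likelihood ratio of a positive = 0.77/0.06 = 77/6.
Target posterior odds = 0.95/0.05 = 19.
Need (1/299) × (77/6)ⁿ ≥ 19, i.e. (77/6)ⁿ ≥ 5681.
(77/6)³ = 456533/216 falls short of 5681 but (77/6)⁴ = 35153041/1296 reaches it, so n = 4.

4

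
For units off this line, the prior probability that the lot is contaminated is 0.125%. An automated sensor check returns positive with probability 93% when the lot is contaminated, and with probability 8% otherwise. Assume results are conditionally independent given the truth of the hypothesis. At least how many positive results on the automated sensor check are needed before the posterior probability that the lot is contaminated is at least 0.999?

6

Prior odds = 0.00125/0.99875 = 1/799.
Likelihood ratio of a positive result = 0.93/0.08 = 11.625.
Target odds: 0.999 ÷ 0.001 = 999.
Require 11.625ⁿ ≥ 999 ÷ (1/799) = 798201.
11.625⁵ ≈212307 falls short of 798201 but 11.625⁶ ≈2.46807e+06 reaches it, so n = 6.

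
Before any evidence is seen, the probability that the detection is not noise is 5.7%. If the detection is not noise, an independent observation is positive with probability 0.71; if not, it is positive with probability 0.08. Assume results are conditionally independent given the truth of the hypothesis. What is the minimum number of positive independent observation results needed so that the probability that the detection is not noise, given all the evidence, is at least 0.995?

Prior odds = 0.057/0.943 = 57/943.
Likelihood ratio of a positive = 0.71/0.08 = 8.875.
Target odds: 0.995 ÷ 0.005 = 199.
Require 8.875ⁿ ≥ 199 ÷ (57/943) = 187657/57.
8.875³ = 357911/512 falls short of 187657/57 but 8.875⁴ = 25411681/4096 reaches it, so n = 4.

4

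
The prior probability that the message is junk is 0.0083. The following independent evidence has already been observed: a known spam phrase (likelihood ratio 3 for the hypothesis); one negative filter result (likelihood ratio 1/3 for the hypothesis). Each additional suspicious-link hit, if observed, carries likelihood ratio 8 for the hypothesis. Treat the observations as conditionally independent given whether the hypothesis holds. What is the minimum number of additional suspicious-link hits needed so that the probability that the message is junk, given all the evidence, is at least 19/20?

4

Prior odds = 0.0083/0.9917 = 83/9917.
Combined Bayes factor of the evidence already in hand = 3 × (1/3) = 1.
Odds after that evidence = (83/9917) × 1 = 83/9917.
Target odds = 0.95/0.05 = 19.
Need 8ⁿ ≥ 19 ÷ (83/9917) = 188423/83.
8³ = 512 falls short of 188423/83 but 8⁴ = 4096 reaches it, so n = 4.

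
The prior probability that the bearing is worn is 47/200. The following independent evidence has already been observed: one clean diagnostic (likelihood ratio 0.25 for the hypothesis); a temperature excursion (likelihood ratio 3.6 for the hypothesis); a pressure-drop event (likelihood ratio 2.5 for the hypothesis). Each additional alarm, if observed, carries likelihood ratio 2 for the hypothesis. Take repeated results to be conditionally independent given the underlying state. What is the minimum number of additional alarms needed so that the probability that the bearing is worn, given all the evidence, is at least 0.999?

Prior odds = 0.235/0.765 = 47/153.
Combined Bayes factor of the evidence already in hand = 0.25 × 3.6 × 2.5 = 2.25.
Odds after that evidence = (47/153) × 2.25 = 47/68.
Target odds = 0.999/0.001 = 999.
Need 2ⁿ ≥ 999 ÷ (47/68) = 67932/47.
2¹⁰ = 1024 falls short of 67932/47 but 2¹¹ = 2048 reaches it, so n = 11.

11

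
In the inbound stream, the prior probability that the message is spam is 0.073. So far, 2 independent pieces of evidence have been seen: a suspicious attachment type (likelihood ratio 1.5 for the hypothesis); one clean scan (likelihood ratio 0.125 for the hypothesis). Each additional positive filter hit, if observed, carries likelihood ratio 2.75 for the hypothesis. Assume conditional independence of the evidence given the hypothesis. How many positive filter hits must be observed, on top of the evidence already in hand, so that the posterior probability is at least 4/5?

6

Prior odds = 0.073/0.927 = 73/927.
Combined Bayes factor of the evidence already in hand = 1.5 × 0.125 = 0.1875.
Odds after that evidence = (73/927) × 0.1875 = 73/4944.
Target odds = 0.8/0.2 = 4.
Need 2.75ⁿ ≥ 4 ÷ (73/4944) = 19776/73.
2.75⁵ = 161051/1024 falls short of 19776/73 but 2.75⁶ = 1771561/4096 reaches it, so n = 6.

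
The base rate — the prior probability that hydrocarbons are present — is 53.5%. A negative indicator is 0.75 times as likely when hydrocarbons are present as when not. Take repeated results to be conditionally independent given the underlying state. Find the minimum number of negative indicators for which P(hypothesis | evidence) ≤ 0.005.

19

Prior odds = 0.535/0.465 = 107/93.
Likelihood ratio per negative indicator = 0.75.
Target odds: 0.005 ÷ 0.995 = 1/199.
Require 0.75ⁿ ≤ 1/199 ÷ (107/93) = 93/21293.
0.75¹⁸ ≈0.00563771 is still above 93/21293 but 0.75¹⁹ ≈0.00422828 is at or below it, so n = 19.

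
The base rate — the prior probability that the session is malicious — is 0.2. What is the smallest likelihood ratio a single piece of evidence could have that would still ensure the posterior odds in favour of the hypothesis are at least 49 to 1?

Prior odds = 0.2/0.8 = 0.25.
Target odds = 49.
Required Bayes factor = 49 ÷ 0.25 = 196.

196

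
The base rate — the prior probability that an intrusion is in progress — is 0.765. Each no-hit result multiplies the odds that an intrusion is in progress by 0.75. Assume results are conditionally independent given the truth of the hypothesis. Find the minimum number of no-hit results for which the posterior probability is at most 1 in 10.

Prior odds: 0.765 ÷ 0.235 = 153/47.
Likelihood ratio per no-hit result = 0.75.
Target posterior odds = 0.1/0.9 = 1/9.
Require 0.75ⁿ ≤ 1/9 ÷ (153/47) = 47/1377.
0.75¹¹ = 177147/4194304 is still above 47/1377 but 0.75¹² = 531441/16777216 is at or below it, so n = 12.

12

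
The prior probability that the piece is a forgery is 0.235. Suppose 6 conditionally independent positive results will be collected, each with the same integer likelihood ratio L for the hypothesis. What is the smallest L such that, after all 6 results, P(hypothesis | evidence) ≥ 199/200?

3

Prior odds = 0.235/0.765 = 47/153.
Target odds = 0.995/0.005 = 199.
Need L⁶ ≥ 199 ÷ (47/153) = 30447/47.
2⁶ = 64 < 30447/47 ≤ 729 = 3⁶, so L = 3.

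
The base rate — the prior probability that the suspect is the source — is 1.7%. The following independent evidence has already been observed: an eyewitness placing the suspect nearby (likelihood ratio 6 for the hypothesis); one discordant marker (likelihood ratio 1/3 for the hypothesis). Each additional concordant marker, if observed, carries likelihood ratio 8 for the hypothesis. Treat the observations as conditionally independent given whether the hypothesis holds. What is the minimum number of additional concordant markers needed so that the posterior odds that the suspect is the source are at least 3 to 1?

3

Prior odds = 0.017/0.983 = 17/983.
Combined Bayes factor of the evidence already in hand = 6 × (1/3) = 2.
Odds after that evidence = (17/983) × 2 = 34/983.
Target odds = 3.
Need 8ⁿ ≥ 3 ÷ (34/983) = 2949/34.
8² = 64 falls short of 2949/34 but 8³ = 512 reaches it, so n = 3.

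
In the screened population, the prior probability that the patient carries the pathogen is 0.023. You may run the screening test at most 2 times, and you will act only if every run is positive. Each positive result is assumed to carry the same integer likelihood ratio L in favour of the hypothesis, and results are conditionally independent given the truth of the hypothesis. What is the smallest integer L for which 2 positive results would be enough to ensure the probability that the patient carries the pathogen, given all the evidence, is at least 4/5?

Prior odds = 0.023/0.977 = 23/977.
Target odds = 0.8/0.2 = 4.
Need L² ≥ 4 ÷ (23/977) = 3908/23.
13² = 169 < 3908/23 ≤ 196 = 14², so L = 14.

14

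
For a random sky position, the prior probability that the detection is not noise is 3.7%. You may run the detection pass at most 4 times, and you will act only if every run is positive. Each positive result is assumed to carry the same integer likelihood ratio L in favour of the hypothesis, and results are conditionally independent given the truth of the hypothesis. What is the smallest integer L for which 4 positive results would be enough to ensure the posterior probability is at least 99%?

8

Prior odds = 0.037/0.963 = 37/963.
Target odds = 0.99/0.01 = 99.
Need L⁴ ≥ 99 ÷ (37/963) = 95337/37.
7⁴ = 2401 < 95337/37 ≤ 4096 = 8⁴, so L = 8.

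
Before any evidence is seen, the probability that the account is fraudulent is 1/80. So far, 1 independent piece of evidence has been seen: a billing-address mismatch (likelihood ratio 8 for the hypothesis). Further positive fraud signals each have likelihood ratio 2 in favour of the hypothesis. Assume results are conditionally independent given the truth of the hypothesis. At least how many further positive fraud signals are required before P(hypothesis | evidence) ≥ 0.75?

5

Prior odds = 0.0125/0.9875 = 1/79.
Bayes factor of the evidence already in hand = 8.
Odds after that evidence = (1/79) × 8 = 8/79.
Target odds = 0.75/0.25 = 3.
Need 2ⁿ ≥ 3 ÷ (8/79) = 29.625.
2⁴ = 16 falls short of 29.625 but 2⁵ = 32 reaches it, so n = 5.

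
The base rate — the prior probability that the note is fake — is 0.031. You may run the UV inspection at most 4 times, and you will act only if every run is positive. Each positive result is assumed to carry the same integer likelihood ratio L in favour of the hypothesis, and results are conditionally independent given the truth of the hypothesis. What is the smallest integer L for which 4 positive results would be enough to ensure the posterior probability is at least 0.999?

14

Prior odds = 0.031/0.969 = 31/969.
Target odds = 0.999/0.001 = 999.
Need L⁴ ≥ 999 ÷ (31/969) = 968031/31.
13⁴ = 28561 < 968031/31 ≤ 38416 = 14⁴, so L = 14.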